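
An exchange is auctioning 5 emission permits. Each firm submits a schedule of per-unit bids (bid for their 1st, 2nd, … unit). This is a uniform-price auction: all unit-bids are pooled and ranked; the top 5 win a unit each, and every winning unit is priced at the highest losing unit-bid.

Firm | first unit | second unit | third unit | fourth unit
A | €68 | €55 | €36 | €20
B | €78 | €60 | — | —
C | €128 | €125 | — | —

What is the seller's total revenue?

Pooled unit-bids ranked (top 5): 128 (C-1), 125 (C-2), 78 (B-1), 68 (A-1), 60 (B-2)
Highest rejected unit-bid = €55.
Allocation: A 1, B 2, C 2. Every unit priced at €55.
Revenue = 5 × 55 = €275.

Total revenue: €275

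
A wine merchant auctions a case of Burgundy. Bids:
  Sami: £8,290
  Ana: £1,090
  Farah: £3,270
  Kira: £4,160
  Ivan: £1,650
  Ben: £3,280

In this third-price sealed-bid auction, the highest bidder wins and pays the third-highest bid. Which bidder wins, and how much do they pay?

Sami pays £3,280

Rule: the highest bidder wins and pays the third-highest bid.
Bids in order: 8,290 (Sami) > 4,160 (Kira) > 3,280 (Ben) > 3,270 (Farah) > 1,650 (Ivan) > 1,090 (Ana)
Sami wins; payment is bid #3 in the ranking = £3,280.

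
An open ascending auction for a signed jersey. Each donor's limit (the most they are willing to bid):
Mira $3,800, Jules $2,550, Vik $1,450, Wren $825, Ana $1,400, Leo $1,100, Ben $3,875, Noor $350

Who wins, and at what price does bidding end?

Sorting limits: 3,875 (Ben) > 3,800 (Mira) > 2,550 (Jules) > 1,450 (Vik) > 1,400 (Ana) > 1,100 (Leo) > …
Bidding ends when Mira exits at $3,800; Ben takes it.

Ben wins at $3,800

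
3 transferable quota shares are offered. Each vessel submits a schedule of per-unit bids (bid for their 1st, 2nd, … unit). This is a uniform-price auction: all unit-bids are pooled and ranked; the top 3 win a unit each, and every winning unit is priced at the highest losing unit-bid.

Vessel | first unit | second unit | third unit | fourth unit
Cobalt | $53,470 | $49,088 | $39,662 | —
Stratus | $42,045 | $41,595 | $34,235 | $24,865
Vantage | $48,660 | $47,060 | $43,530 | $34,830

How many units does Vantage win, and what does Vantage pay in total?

Merging the schedules and taking the best 3: 53,470 (Cobalt-1), 49,088 (Cobalt-2), 48,660 (Vantage-1)
Highest rejected unit-bid = $47,060.
Vantage wins 1 unit(s) at $47,060 each.

Vantage: 1 unit, pays $47,060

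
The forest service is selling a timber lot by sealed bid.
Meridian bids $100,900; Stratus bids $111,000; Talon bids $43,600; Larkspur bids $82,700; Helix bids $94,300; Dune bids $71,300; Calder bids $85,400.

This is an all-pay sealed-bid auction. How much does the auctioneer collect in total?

Total revenue: $589,200

All-pay sealed-bid auction: the highest bidder wins the item, but every bidder pays their own bid.
Bids in order: 111,000 (Stratus) > 100,900 (Meridian) > 94,300 (Helix) > 85,400 (Calder) > 82,700 (Larkspur) > 71,300 (Dune) > …
Stratus wins with the top bid; all bids are sunk regardless.
Every bidder forfeits their bid regardless of winning.
Revenue = 100,900 + 111,000 + 43,600 + 82,700 + 94,300 + 71,300 + 85,400 = $589,200.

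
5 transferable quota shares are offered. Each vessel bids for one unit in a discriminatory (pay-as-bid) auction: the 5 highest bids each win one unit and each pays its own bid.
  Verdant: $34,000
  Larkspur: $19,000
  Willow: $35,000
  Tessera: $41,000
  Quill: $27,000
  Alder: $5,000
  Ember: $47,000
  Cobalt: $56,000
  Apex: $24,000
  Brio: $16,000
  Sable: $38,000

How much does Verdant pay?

Verdant pays $0

Ordering the bids: 56,000 (Cobalt), 47,000 (Ember), 41,000 (Tessera), 38,000 (Sable), 35,000 (Willow), 34,000 (Verdant), 27,000 (Quill), …
The 5 highest are Cobalt, Ember, Tessera, Sable, Willow.
Verdant does not win → $0.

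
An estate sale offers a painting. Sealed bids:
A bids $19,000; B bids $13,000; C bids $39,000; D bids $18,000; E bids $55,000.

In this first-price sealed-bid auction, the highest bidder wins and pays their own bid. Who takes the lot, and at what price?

First-price sealed-bid auction: the highest bidder wins and pays their own bid.
Bids in order: 55,000 (E) > 39,000 (C) > 19,000 (A) > 18,000 (D) > 13,000 (B)
E is highest → pays own bid, $55,000.

E pays $55,000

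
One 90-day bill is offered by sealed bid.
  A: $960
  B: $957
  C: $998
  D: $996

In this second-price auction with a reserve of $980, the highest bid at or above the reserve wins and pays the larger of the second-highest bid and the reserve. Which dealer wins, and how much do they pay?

C pays $996

Second-price auction with a reserve of $980: the highest bid at or above the reserve wins and pays the larger of the second-highest bid and the reserve.
Sorting bids: 998 (C) > 996 (D) > 960 (A) > 957 (B)
Highest eligible bid: C at $998.
max(second-highest $996, reserve $980) = $996; the reserve does not bind.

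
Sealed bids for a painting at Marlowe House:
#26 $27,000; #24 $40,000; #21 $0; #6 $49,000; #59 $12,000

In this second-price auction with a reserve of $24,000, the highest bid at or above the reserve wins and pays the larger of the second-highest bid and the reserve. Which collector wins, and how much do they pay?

Second-price auction with a reserve of $24,000: the highest bid at or above the reserve wins and pays the larger of the second-highest bid and the reserve.
Bids ranked: 49,000 (#6) > 40,000 (#24) > 27,000 (#26) > 12,000 (#59) > 0 (#21)
#6 has the top bid at or above the reserve ($49,000).
Second-highest bid $40,000 exceeds the reserve $24,000 → payment $40,000.

#6 pays $40,000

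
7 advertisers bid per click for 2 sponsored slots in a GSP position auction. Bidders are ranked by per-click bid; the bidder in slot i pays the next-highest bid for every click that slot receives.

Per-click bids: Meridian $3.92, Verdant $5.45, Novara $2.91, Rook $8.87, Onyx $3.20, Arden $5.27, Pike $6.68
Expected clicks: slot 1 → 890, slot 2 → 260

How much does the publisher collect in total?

Ranked by bid: $8.87 (Rook) > $6.68 (Pike) > $5.45 (Verdant) > …
Slot 1: Rook pays $6.68 × 890 = $5945.20
Slot 2: Pike pays $5.45 × 260 = $1417.00
Total = $7362.20

Total revenue: $7362.20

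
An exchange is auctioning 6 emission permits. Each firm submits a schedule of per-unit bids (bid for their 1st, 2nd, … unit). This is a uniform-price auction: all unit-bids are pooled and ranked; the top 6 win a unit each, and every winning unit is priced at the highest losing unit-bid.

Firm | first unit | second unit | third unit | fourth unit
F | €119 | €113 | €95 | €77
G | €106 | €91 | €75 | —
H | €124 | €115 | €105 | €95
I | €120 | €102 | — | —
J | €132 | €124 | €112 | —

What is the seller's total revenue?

Total revenue: €678

Pooled unit-bids ranked (top 6): 132 (J-1), 124 (H-1), 124 (J-2), 120 (I-1), 119 (F-1), 115 (H-2)
First bid not allocated: €113.
Allocation: F 1, H 2, I 1, J 2. Every unit priced at €113.
Revenue = 6 × 113 = €678.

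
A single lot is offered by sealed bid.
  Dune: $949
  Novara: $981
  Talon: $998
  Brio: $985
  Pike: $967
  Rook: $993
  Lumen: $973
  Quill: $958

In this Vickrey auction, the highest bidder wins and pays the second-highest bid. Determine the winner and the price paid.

Sorting bids: 998 (Talon) > 993 (Rook) > 985 (Brio) > 981 (Novara) > 973 (Lumen) > 967 (Pike) > …
Second-price: Talon pays Rook's bid of $993.

Talon pays $993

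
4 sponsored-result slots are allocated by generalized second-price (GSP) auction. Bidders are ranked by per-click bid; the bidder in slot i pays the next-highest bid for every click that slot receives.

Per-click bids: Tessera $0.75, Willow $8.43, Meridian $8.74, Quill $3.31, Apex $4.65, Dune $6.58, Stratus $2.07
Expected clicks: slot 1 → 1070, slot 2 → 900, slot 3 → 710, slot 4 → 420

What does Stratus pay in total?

Ranked by bid: $8.74 (Meridian) > $8.43 (Willow) > $6.58 (Dune) > $4.65 (Apex) > $3.31 (Quill) > …
Stratus ranks below slot 4 → no slot, pays nothing.

Stratus pays $0.00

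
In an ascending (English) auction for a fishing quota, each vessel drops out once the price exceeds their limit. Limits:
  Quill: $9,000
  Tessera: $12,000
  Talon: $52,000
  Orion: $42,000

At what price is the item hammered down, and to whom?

Talon wins at $42,000

Open ascending-bid auction: the price rises until one bidder remains; the winner pays the price at which the last rival dropped out.
Limits in order: 52,000 (Talon) > 42,000 (Orion) > 12,000 (Tessera) > 9,000 (Quill)
Bidding ends when Orion exits at $42,000; Talon takes it.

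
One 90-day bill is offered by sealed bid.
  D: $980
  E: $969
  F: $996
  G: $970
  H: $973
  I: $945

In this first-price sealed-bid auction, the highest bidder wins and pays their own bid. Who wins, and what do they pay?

F pays $996

Bids ranked: 996 (F) > 980 (D) > 973 (H) > 970 (G) > 969 (E) > 945 (I)
First-price: F pays what they bid, $996.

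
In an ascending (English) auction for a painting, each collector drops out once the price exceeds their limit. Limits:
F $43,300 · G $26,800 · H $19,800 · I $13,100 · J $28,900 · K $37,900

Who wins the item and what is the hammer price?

Ascending (English) auction: the price rises until one bidder remains; the winner pays the price at which the last rival dropped out.
Limits in order: 43,300 (F) > 37,900 (K) > 28,900 (J) > 26,800 (G) > 19,800 (H) > 13,100 (I)
Once the price passes $37,900, only F is left; the hammer falls at K's limit of $37,900.

F wins at $37,900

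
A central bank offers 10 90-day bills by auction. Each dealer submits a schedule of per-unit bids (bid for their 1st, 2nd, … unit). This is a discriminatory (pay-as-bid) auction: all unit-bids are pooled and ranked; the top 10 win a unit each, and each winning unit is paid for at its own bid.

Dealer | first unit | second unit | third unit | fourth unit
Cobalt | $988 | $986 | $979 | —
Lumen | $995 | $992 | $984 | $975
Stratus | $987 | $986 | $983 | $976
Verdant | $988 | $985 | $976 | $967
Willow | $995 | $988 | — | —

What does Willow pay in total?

Willow pays $1,983

All unit-bids, highest first — top 10: 995 (Lumen-1), 995 (Willow-1), 992 (Lumen-2), 988 (Cobalt-1), 988 (Verdant-1), 988 (Willow-2), 987 (Stratus-1), 986 (Cobalt-2), 986 (Stratus-2), 985 (Verdant-2)
Next rejected bid: $984 (not a price — pay-as-bid).
Willow's winning unit-bids: 995 + 988 = $1,983.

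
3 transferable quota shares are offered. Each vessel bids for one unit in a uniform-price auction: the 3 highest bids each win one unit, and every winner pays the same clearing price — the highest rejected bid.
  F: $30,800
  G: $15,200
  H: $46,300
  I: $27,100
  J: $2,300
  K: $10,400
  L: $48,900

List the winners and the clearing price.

L, H, F; each pays $27,100

Ordering the bids: 48,900 (L), 46,300 (H), 30,800 (F), 27,100 (I), 15,200 (G), …
The 3 highest are L, H, F.
Highest unsuccessful bid: $27,100 → clearing price.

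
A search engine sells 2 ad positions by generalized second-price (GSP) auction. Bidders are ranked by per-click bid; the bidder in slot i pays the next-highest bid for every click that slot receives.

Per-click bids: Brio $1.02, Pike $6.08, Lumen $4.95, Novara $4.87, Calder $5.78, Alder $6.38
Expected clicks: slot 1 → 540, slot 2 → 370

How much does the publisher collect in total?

Sorting advertisers: $6.38 (Alder) > $6.08 (Pike) > $5.78 (Calder) > …
Slot 1: Alder pays $6.08 × 540 = $3283.20
Slot 2: Pike pays $5.78 × 370 = $2138.60
Total = $5421.80

Total revenue: $5421.80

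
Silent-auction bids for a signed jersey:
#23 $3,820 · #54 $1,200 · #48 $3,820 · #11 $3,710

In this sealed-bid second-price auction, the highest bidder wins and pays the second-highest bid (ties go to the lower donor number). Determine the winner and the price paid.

Rule: the highest bidder wins and pays the second-highest bid.
Sorting bids: 3,820 (#23) > 3,820 (#48) > 3,710 (#11) > 1,200 (#54)
Tie at $3,820 → #23 wins by tie-break.
#23 is highest; pays the second-highest bid, $3,820.

#23 pays $3,820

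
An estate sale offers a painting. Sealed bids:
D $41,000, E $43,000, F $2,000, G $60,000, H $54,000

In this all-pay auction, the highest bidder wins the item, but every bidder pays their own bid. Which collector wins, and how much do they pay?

Bids in order: 60,000 (G) > 54,000 (H) > 43,000 (E) > 41,000 (D) > 2,000 (F)
G is highest and takes the item; every bidder forfeits their bid.

G pays $60,000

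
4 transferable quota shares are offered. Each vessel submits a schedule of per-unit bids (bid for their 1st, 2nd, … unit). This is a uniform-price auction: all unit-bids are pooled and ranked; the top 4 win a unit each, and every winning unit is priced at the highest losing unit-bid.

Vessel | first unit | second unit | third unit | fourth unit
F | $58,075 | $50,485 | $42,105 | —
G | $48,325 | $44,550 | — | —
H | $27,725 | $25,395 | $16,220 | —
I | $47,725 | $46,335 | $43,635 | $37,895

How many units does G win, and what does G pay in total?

G: 1 unit, pays $46,335

All unit-bids, highest first — top 4: 58,075 (F-1), 50,485 (F-2), 48,325 (G-1), 47,725 (I-1)
First bid not allocated: $46,335.
G wins 1 unit(s) at $46,335 each.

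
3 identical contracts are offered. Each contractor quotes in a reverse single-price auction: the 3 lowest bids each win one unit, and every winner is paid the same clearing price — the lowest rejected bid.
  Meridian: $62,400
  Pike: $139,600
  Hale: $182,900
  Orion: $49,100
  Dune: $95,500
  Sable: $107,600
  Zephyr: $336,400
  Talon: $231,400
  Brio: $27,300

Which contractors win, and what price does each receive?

Brio, Orion, Meridian; each is paid $95,500

Bids ranked low→high: 27,300 (Brio), 49,100 (Orion), 62,400 (Meridian), 95,500 (Dune), 107,600 (Sable), …
Winners (3 units): Brio, Orion, Meridian.
Clearing price = lowest rejected bid = $95,500.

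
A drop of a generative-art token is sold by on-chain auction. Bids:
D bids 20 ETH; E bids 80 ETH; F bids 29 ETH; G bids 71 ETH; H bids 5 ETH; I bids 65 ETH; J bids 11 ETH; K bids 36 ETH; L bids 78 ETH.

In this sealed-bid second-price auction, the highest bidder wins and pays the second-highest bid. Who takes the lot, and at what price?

E pays 78 ETH

Sealed-bid second-price auction: the highest bidder wins and pays the second-highest bid.
Bids ranked: 80 (E) > 78 (L) > 71 (G) > 65 (I) > 36 (K) > 29 (F) > …
E wins with the highest bid; price is set by the runner-up at 78 ETH.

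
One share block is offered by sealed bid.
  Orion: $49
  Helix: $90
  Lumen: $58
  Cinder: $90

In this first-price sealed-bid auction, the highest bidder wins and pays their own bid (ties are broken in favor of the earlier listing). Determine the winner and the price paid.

First-price sealed-bid auction: the highest bidder wins and pays their own bid.
Bids ranked: 90 (Helix) > 90 (Cinder) > 58 (Lumen) > 49 (Orion)
Helix and Cinder tie at $90; tie-break gives it to Helix.
First-price: Helix pays what they bid, $90.

Helix pays $90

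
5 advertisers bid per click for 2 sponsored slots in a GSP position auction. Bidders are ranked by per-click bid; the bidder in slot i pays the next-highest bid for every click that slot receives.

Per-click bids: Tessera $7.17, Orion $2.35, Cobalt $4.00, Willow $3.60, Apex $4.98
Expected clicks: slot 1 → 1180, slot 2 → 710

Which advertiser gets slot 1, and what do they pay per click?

Tessera; $4.98 per click

Sorting advertisers: $7.17 (Tessera) > $4.98 (Apex) > $4.00 (Cobalt) > …
Slot 1 goes to the first-ranked bidder, Tessera, who pays the next bid down: $4.98/click.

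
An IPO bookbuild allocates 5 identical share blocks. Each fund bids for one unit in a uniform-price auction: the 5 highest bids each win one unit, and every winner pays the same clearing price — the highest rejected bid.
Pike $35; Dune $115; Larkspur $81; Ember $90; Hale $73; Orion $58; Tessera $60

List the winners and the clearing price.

Dune, Ember, Larkspur, Hale, Tessera; each pays $58

Sorting: 115 (Dune), 90 (Ember), 81 (Larkspur), 73 (Hale), 60 (Tessera), 58 (Orion), 35 (Pike)
The 5 highest are Dune, Ember, Larkspur, Hale, Tessera.
Clearing price = highest rejected bid = $58.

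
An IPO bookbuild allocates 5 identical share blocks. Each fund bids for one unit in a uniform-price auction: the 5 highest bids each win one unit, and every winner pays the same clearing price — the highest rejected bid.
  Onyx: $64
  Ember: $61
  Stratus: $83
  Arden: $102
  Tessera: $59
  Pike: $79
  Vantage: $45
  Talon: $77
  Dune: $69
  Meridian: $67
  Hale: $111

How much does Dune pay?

Bids ranked high→low: 111 (Hale), 102 (Arden), 83 (Stratus), 79 (Pike), 77 (Talon), 69 (Dune), 67 (Meridian), …
Top 5: Hale, Arden, Stratus, Pike, Talon.
First losing bid is Dune's $69, which sets the uniform price.
Dune does not win → pays $0.

Dune pays $0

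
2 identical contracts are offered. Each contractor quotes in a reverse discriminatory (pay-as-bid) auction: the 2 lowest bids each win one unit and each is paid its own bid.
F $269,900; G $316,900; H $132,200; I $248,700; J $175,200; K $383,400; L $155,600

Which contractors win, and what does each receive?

H $132,200, L $155,600

Bids ranked low→high: 132,200 (H), 155,600 (L), 175,200 (J), 248,700 (I), …
Lowest 2: H, L.
Each winner is paid its own bid: H $132,200, L $155,600.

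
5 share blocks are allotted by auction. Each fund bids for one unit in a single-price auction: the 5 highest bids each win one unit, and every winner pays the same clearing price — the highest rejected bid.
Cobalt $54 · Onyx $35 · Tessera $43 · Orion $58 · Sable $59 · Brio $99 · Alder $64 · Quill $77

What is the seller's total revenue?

Total revenue: $270

Bids ranked high→low: 99 (Brio), 77 (Quill), 64 (Alder), 59 (Sable), 58 (Orion), 54 (Cobalt), 43 (Tessera), …
Top 5: Brio, Quill, Alder, Sable, Orion.
Clearing price = highest rejected bid = $54.
Total revenue = 5 × $54 = $270.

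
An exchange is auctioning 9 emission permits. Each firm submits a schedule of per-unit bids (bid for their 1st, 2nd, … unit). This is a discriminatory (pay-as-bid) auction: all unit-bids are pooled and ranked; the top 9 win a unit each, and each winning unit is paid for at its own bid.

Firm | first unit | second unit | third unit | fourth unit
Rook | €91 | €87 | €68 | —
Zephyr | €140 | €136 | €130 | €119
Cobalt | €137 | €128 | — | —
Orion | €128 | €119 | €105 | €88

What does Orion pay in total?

Orion pays €352

Merging the schedules and taking the best 9: 140 (Zephyr-1), 137 (Cobalt-1), 136 (Zephyr-2), 130 (Zephyr-3), 128 (Cobalt-2), 128 (Orion-1), 119 (Zephyr-4), 119 (Orion-2), 105 (Orion-3)
Next rejected bid: €91 (not a price — pay-as-bid).
Orion's winning unit-bids: 128 + 119 + 105 = €352.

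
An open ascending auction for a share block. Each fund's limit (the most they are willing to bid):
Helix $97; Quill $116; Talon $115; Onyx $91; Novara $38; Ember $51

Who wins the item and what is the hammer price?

Quill wins at $115

Limits in order: 116 (Quill) > 115 (Talon) > 97 (Helix) > 91 (Onyx) > 51 (Ember) > 38 (Novara)
Bidding ends when Talon exits at $115; Quill takes it.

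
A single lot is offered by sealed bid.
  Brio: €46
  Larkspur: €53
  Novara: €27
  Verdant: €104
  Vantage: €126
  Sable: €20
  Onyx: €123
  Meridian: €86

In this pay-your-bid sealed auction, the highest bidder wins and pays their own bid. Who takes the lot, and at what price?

Vantage pays €126

Pay-your-bid sealed auction: the highest bidder wins and pays their own bid.
Bids in order: 126 (Vantage) > 123 (Onyx) > 104 (Verdant) > 86 (Meridian) > 53 (Larkspur) > 46 (Brio) > …
First-price: Vantage pays what they bid, €126.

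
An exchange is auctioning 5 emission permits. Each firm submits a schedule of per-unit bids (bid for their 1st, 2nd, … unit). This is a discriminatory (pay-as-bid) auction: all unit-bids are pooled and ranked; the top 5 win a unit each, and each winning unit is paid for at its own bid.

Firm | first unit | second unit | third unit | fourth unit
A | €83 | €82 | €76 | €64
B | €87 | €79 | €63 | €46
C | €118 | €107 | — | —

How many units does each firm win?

All unit-bids, highest first — top 5: 118 (C-1), 107 (C-2), 87 (B-1), 83 (A-1), 82 (A-2)
Next rejected bid: €79 (not a price — pay-as-bid).
Allocation: A 2, B 1, C 2.

A 2, B 1, C 2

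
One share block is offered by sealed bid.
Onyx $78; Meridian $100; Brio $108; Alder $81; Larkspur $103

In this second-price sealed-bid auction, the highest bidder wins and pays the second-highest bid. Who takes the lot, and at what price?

Brio pays $103

Bids in order: 108 (Brio) > 103 (Larkspur) > 100 (Meridian) > 81 (Alder) > 78 (Onyx)
Brio wins with the highest bid; price is set by the runner-up at $103.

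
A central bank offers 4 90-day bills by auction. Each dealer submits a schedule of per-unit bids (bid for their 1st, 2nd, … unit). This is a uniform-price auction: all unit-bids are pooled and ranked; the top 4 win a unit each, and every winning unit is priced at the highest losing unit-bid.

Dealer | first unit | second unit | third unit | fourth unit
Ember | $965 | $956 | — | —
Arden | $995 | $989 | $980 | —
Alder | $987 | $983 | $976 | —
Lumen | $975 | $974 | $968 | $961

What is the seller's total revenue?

Total revenue: $3,920

Pooled unit-bids ranked (top 4): 995 (Arden-1), 989 (Arden-2), 987 (Alder-1), 983 (Alder-2)
The (k+1)-th unit-bid is $980.
Allocation: Alder 2, Arden 2. Every unit priced at $980.
Revenue = 4 × 980 = $3,920.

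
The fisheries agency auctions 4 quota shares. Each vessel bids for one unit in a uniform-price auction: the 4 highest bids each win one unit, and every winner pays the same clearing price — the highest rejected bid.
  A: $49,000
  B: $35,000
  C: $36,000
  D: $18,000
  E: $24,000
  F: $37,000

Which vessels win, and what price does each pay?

Sorting: 49,000 (A), 37,000 (F), 36,000 (C), 35,000 (B), 24,000 (E), 18,000 (D)
The 4 highest are A, F, C, B.
First losing bid is E's $24,000, which sets the uniform price.

A, F, C, B; each pays $24,000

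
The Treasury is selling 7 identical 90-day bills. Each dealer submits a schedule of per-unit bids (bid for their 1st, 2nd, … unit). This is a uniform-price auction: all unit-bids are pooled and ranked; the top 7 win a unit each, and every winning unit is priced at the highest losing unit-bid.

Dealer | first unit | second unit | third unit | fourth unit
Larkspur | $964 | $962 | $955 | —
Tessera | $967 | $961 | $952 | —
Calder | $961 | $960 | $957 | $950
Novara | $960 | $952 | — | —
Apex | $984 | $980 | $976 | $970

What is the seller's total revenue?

Merging the schedules and taking the best 7: 984 (Apex-1), 980 (Apex-2), 976 (Apex-3), 970 (Apex-4), 967 (Tessera-1), 964 (Larkspur-1), 962 (Larkspur-2)
Highest rejected unit-bid = $961.
Allocation: Apex 4, Larkspur 2, Tessera 1. Every unit priced at $961.
Revenue = 7 × 961 = $6,727.

Total revenue: $6,727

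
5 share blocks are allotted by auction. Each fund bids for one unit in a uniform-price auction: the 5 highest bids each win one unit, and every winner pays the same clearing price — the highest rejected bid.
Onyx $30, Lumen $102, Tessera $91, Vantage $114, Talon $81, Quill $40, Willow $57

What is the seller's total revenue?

Total revenue: $200

Ordering the bids: 114 (Vantage), 102 (Lumen), 91 (Tessera), 81 (Talon), 57 (Willow), 40 (Quill), 30 (Onyx)
The 5 highest are Vantage, Lumen, Tessera, Talon, Willow.
First losing bid is Quill's $40, which sets the uniform price.
Total revenue = 5 × $40 = $200.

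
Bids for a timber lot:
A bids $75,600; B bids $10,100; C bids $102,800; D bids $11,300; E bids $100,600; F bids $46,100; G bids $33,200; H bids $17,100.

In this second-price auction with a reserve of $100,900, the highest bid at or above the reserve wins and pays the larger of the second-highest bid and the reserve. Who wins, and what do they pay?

Bids ranked: 102,800 (C) > 100,600 (E) > 75,600 (A) > 46,100 (F) > 33,200 (G) > 17,100 (H) > …
C has the top bid at or above the reserve ($102,800).
max(second-highest $100,600, reserve $100,900) = $100,900.

C pays $100,900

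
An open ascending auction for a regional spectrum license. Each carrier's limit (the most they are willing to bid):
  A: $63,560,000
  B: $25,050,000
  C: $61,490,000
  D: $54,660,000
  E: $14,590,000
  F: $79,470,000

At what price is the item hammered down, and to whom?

Limits in order: 79,470,000 (F) > 63,560,000 (A) > 61,490,000 (C) > 54,660,000 (D) > 25,050,000 (B) > 14,590,000 (E)
Bidding ends when A exits at $63,560,000; F takes it.

F wins at $63,560,000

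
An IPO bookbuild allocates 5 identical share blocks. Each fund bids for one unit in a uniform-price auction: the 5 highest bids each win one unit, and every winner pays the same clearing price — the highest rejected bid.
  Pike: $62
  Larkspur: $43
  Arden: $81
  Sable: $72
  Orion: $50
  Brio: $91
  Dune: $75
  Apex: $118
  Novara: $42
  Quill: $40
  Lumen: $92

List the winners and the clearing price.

Apex, Lumen, Brio, Arden, Dune; each pays $72

Sorting: 118 (Apex), 92 (Lumen), 91 (Brio), 81 (Arden), 75 (Dune), 72 (Sable), 62 (Pike), …
The 5 highest are Apex, Lumen, Brio, Arden, Dune.
Highest unsuccessful bid: $72 → clearing price.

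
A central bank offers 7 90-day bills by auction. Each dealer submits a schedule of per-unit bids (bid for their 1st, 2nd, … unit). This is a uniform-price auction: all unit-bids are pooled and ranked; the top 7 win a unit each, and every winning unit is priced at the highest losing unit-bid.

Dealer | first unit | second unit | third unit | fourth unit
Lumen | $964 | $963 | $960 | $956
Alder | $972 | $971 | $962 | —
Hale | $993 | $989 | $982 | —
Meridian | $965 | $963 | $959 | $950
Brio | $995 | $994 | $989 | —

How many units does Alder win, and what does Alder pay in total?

Alder: 1 unit, pays $971

All unit-bids, highest first — top 7: 995 (Brio-1), 994 (Brio-2), 993 (Hale-1), 989 (Hale-2), 989 (Brio-3), 982 (Hale-3), 972 (Alder-1)
The (k+1)-th unit-bid is $971.
Alder wins 1 unit(s) at $971 each.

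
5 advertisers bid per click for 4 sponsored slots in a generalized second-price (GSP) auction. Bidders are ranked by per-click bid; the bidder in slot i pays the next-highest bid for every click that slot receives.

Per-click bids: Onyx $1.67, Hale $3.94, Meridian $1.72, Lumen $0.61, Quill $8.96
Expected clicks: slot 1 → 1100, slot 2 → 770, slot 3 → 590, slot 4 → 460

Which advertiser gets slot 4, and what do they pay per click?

Ranked by bid: $8.96 (Quill) > $3.94 (Hale) > $1.72 (Meridian) > $1.67 (Onyx) > $0.61 (Lumen)
Slot 4 goes to the fourth-ranked bidder, Onyx, who pays the next bid down: $0.61/click.

Onyx; $0.61 per click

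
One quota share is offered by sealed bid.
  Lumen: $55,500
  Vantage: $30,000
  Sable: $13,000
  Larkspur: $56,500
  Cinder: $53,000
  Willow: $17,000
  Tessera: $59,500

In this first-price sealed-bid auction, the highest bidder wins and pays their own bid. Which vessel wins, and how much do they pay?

Bids ranked: 59,500 (Tessera) > 56,500 (Larkspur) > 55,500 (Lumen) > 53,000 (Cinder) > 30,000 (Vantage) > 17,000 (Willow) > …
Tessera has the highest bid and pays exactly that: $59,500.

Tessera pays $59,500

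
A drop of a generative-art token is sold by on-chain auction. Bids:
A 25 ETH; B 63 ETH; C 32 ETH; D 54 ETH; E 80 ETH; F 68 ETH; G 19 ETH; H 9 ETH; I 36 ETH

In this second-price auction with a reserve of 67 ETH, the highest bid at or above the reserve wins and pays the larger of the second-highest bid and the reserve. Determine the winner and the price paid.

E pays 68 ETH

Rule: the highest bid at or above the reserve wins and pays the larger of the second-highest bid and the reserve.
Bids in order: 80 (E) > 68 (F) > 63 (B) > 54 (D) > 36 (I) > 32 (C) > …
Highest eligible bid: E at 80 ETH.
Second-highest bid 68 ETH exceeds the reserve 67 ETH → payment 68 ETH.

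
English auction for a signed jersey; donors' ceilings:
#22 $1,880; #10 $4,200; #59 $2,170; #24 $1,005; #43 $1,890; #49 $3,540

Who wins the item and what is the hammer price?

#10 wins at $3,540

Limits ranked: 4,200 (#10) > 3,540 (#49) > 2,170 (#59) > 1,890 (#43) > 1,880 (#22) > 1,005 (#24)
Once the price passes $3,540, only #10 is left; the hammer falls at #49's limit of $3,540.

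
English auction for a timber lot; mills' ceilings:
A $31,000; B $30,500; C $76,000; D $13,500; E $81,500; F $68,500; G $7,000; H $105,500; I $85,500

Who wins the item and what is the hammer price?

H wins at $85,500

Limits ranked: 105,500 (H) > 85,500 (I) > 81,500 (E) > 76,000 (C) > 68,500 (F) > 31,000 (A) > …
Once the price passes $85,500, only H is left; the hammer falls at I's limit of $85,500.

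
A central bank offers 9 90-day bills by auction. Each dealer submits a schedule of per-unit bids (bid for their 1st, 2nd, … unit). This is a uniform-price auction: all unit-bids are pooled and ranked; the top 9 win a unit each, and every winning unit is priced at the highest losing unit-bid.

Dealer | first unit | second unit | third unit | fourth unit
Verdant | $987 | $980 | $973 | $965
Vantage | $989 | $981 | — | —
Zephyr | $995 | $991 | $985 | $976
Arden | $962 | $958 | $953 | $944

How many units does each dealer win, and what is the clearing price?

Vantage 2, Verdant 3, Zephyr 4; clearing price $965

Merging the schedules and taking the best 9: 995 (Zephyr-1), 991 (Zephyr-2), 989 (Vantage-1), 987 (Verdant-1), 985 (Zephyr-3), 981 (Vantage-2), 980 (Verdant-2), 976 (Zephyr-4), 973 (Verdant-3)
First bid not allocated: $965.
Allocation: Vantage 2, Verdant 3, Zephyr 4.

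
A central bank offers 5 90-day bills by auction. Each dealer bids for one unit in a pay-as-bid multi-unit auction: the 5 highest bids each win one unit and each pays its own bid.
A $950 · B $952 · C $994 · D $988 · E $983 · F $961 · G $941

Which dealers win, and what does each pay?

Ordering the bids: 994 (C), 988 (D), 983 (E), 961 (F), 952 (B), 950 (A), 941 (G)
Top 5: C, D, E, F, B.
Each winner pays its own bid: C $994, D $988, E $983, F $961, B $952.

C $994, D $988, E $983, F $961, B $952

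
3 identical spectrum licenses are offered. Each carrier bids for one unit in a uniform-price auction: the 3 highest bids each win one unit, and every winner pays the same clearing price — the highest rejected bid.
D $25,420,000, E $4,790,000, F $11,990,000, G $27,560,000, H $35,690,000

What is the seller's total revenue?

Sorting: 35,690,000 (H), 27,560,000 (G), 25,420,000 (D), 11,990,000 (F), 4,790,000 (E)
Top 3: H, G, D.
Highest unsuccessful bid: $11,990,000 → clearing price.
Total revenue = 3 × $11,990,000 = $35,970,000.

Total revenue: $35,970,000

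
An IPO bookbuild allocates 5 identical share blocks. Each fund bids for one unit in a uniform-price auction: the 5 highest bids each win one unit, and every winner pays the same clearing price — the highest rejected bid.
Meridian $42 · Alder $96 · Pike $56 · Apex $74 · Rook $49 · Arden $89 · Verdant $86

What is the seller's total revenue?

Total revenue: $245

Sorting: 96 (Alder), 89 (Arden), 86 (Verdant), 74 (Apex), 56 (Pike), 49 (Rook), 42 (Meridian)
The 5 highest are Alder, Arden, Verdant, Apex, Pike.
Clearing price = highest rejected bid = $49.
Total revenue = 5 × $49 = $245.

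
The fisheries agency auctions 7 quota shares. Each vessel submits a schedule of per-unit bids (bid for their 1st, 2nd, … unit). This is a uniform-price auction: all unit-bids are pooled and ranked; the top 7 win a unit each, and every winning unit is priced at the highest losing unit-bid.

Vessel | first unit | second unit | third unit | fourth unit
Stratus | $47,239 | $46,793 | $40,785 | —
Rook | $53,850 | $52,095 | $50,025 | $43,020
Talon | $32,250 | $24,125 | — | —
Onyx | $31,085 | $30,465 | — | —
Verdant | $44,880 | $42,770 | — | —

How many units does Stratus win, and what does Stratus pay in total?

Merging the schedules and taking the best 7: 53,850 (Rook-1), 52,095 (Rook-2), 50,025 (Rook-3), 47,239 (Stratus-1), 46,793 (Stratus-2), 44,880 (Verdant-1), 43,020 (Rook-4)
Highest rejected unit-bid = $42,770.
Stratus wins 2 unit(s) at $42,770 each.

Stratus: 2 units, pays $85,540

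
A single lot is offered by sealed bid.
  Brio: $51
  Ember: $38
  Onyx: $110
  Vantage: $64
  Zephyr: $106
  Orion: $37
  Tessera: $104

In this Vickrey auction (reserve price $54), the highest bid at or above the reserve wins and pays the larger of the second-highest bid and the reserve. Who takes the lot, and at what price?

Rule: the highest bid at or above the reserve wins and pays the larger of the second-highest bid and the reserve.
Bids ranked: 110 (Onyx) > 106 (Zephyr) > 104 (Tessera) > 64 (Vantage) > 51 (Brio) > 38 (Ember) > …
Highest eligible bid: Onyx at $110.
Second-highest bid $106 exceeds the reserve $54 → payment $106.

Onyx pays $106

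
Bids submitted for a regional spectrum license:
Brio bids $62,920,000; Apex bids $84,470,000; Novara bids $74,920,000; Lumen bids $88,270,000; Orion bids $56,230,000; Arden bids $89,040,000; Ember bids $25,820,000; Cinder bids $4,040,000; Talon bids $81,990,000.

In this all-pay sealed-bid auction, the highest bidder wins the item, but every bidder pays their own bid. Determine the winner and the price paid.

Arden pays $89,040,000

Rule: the highest bidder wins the item, but every bidder pays their own bid.
Sorting bids: 89,040,000 (Arden) > 88,270,000 (Lumen) > 84,470,000 (Apex) > 81,990,000 (Talon) > 74,920,000 (Novara) > 62,920,000 (Brio) > …
Arden wins with the top bid; all bids are sunk regardless.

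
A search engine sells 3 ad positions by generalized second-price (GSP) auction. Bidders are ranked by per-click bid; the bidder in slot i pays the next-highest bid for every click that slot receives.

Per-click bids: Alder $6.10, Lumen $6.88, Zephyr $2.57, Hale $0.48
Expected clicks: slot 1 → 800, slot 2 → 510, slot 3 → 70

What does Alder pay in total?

Alder pays $1310.70

Sorting advertisers: $6.88 (Lumen) > $6.10 (Alder) > $2.57 (Zephyr) > $0.48 (Hale)
Alder holds slot 2 → pays next bid $2.57 × 510 clicks = $1310.70.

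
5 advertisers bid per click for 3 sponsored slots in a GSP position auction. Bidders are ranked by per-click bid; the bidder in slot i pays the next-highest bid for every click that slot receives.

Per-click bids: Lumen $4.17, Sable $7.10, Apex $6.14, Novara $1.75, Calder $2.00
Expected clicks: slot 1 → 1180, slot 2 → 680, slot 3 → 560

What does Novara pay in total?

Per-click bids in order: $7.10 (Sable) > $6.14 (Apex) > $4.17 (Lumen) > $2.00 (Calder) > …
Novara ranks below slot 3 → no slot, pays nothing.

Novara pays $0.00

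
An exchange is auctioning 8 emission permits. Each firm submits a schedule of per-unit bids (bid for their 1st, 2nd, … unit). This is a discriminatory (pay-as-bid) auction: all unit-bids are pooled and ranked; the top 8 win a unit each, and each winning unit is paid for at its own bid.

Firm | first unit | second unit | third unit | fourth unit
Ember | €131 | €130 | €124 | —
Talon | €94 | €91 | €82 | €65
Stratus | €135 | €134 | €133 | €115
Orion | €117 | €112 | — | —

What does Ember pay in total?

Ember pays €385

All unit-bids, highest first — top 8: 135 (Stratus-1), 134 (Stratus-2), 133 (Stratus-3), 131 (Ember-1), 130 (Ember-2), 124 (Ember-3), 117 (Orion-1), 115 (Stratus-4)
Next rejected bid: €112 (not a price — pay-as-bid).
Ember's winning unit-bids: 131 + 130 + 124 = €385.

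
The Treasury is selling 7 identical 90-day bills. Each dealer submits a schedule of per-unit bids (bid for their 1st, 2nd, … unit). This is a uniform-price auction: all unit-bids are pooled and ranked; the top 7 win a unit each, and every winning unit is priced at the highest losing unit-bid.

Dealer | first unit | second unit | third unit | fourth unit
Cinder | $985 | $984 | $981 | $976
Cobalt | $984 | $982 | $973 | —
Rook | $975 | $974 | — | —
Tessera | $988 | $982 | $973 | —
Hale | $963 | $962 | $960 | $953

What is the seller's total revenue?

Total revenue: $6,832

Pooled unit-bids ranked (top 7): 988 (Tessera-1), 985 (Cinder-1), 984 (Cinder-2), 984 (Cobalt-1), 982 (Cobalt-2), 982 (Tessera-2), 981 (Cinder-3)
Highest rejected unit-bid = $976.
Allocation: Cinder 3, Cobalt 2, Tessera 2. Every unit priced at $976.
Revenue = 7 × 976 = $6,832.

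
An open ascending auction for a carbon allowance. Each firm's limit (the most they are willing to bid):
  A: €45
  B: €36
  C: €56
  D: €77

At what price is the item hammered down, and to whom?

Ascending (English) auction: the price rises until one bidder remains; the winner pays the price at which the last rival dropped out.
Limits ranked: 77 (D) > 56 (C) > 45 (A) > 36 (B)
Bidding ends when C exits at €56; D takes it.

D wins at €56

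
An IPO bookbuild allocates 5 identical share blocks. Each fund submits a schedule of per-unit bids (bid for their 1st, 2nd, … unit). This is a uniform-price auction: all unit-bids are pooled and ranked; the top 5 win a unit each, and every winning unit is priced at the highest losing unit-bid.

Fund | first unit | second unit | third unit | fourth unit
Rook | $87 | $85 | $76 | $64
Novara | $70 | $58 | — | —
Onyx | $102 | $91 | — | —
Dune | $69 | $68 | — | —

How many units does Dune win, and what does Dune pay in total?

Dune: 0 units, pays $0

All unit-bids, highest first — top 5: 102 (Onyx-1), 91 (Onyx-2), 87 (Rook-1), 85 (Rook-2), 76 (Rook-3)
First bid not allocated: $70.
Dune wins 0 unit(s) at $70 each.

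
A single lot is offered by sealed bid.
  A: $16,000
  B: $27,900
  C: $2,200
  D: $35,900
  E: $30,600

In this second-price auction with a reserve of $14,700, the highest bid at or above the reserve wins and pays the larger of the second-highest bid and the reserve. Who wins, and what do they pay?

D pays $30,600

Bids in order: 35,900 (D) > 30,600 (E) > 27,900 (B) > 16,000 (A) > 2,200 (C)
D has the top bid at or above the reserve ($35,900).
max(second-highest $30,600, reserve $14,700) = $30,600; the reserve does not bind.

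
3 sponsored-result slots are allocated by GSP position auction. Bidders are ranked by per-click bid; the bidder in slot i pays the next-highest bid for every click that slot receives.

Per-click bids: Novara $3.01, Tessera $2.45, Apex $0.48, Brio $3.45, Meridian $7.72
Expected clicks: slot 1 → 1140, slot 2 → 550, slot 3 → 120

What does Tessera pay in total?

Per-click bids in order: $7.72 (Meridian) > $3.45 (Brio) > $3.01 (Novara) > $2.45 (Tessera) > …
Tessera ranks below slot 3 → no slot, pays nothing.

Tessera pays $0.00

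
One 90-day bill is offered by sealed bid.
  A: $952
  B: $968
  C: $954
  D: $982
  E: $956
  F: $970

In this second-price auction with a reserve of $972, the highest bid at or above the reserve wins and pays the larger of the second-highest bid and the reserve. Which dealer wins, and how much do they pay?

D pays $972

Rule: the highest bid at or above the reserve wins and pays the larger of the second-highest bid and the reserve.
Sorting bids: 982 (D) > 970 (F) > 968 (B) > 956 (E) > 954 (C) > 952 (A)
D has the top bid at or above the reserve ($982).
Second-highest bid $970 is below the reserve $972, so the reserve binds → payment $972.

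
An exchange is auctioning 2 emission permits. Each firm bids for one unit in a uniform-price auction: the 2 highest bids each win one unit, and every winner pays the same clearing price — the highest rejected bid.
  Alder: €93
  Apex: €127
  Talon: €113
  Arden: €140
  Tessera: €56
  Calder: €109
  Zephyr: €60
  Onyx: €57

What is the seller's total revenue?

Total revenue: €226

Ordering the bids: 140 (Arden), 127 (Apex), 113 (Talon), 109 (Calder), …
Winners (2 units): Arden, Apex.
Clearing price = highest rejected bid = €113.
Total revenue = 2 × €113 = €226.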